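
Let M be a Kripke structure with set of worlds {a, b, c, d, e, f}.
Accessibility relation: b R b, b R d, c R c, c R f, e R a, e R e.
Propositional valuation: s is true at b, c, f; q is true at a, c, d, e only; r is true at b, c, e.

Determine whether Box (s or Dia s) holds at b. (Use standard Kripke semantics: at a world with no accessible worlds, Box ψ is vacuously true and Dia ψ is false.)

No

At b: Box (s or Dia s) requires s or Dia s at every successor {b, d}.
  s or Dia s fails at d, so Box (s or Dia s) is false at b.
    At d: s is false, Dia s is false, so s or Dia s is false.
      At d: no accessible worlds, so Dia s is false.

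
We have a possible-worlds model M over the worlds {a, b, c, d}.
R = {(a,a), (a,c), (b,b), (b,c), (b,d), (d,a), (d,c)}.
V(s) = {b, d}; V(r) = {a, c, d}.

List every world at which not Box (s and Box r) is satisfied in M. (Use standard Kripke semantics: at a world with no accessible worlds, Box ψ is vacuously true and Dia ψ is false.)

Recall that Box ψ holds at a world iff ψ holds at every accessible world, and Dia ψ holds iff ψ holds at some accessible world.
Let φ = not Box (s and Box r). Evaluate φ at each world:
  a (successors {a, c}): φ is true.
  b (successors {b, c, d}): φ is true.
  c (successors ∅): φ is false.
  d (successors {a, c}): φ is true.
For instance, at d:
  At d: Box (s and Box r) is false, so not Box (s and Box r) is true.
    At d: Box (s and Box r) requires s and Box r at every successor {a, c}.
      s and Box r fails at a, so Box (s and Box r) is false at d.
Satisfying worlds: {a, b, d}

a, b, d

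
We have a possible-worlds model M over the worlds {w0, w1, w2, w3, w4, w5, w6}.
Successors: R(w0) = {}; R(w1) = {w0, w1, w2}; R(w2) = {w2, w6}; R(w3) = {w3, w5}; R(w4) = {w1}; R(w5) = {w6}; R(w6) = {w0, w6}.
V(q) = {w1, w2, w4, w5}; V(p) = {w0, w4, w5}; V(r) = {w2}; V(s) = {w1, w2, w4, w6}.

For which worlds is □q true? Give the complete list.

Let φ = □q. Evaluate φ at each world:
  w0 (successors ∅): φ is true.
  w1 (successors {w0, w1, w2}): φ is false.
  w2 (successors {w2, w6}): φ is false.
  w3 (successors {w3, w5}): φ is false.
  w4 (successors {w1}): φ is true.
  w5 (successors {w6}): φ is false.
  w6 (successors {w0, w6}): φ is false.
For instance, at w1:
  At w1: □q requires q at every successor {w0, w1, w2}.
    q fails at w0, so □q is false at w1.
Satisfying worlds: {w0, w4}

w0, w4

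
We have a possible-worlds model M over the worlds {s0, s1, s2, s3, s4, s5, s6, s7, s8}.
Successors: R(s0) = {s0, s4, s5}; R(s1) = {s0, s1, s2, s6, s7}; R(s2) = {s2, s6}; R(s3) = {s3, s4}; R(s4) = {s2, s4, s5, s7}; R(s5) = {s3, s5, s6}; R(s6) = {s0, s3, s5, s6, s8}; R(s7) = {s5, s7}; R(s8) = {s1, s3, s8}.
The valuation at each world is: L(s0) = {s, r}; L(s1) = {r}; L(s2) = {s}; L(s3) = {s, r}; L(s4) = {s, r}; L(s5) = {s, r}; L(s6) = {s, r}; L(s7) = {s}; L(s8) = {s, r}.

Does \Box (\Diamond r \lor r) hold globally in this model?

Yes

Let φ = \Box (\Diamond r \lor r). Evaluate φ at each world:
  s0 (successors {s0, s4, s5}): φ is true.
  s1 (successors {s0, s1, s2, s6, s7}): φ is true.
  s2 (successors {s2, s6}): φ is true.
  s3 (successors {s3, s4}): φ is true.
  s4 (successors {s2, s4, s5, s7}): φ is true.
  s5 (successors {s3, s5, s6}): φ is true.
  s6 (successors {s0, s3, s5, s6, s8}): φ is true.
  s7 (successors {s5, s7}): φ is true.
  s8 (successors {s1, s3, s8}): φ is true.
For instance, at s3:
  At s3: \Box (\Diamond r \lor r) requires \Diamond r \lor r at every successor {s3, s4}.
      At s3: \Diamond r is true, r is true, so \Diamond r \lor r is true.
      At s4: \Diamond r is true, r is true, so \Diamond r \lor r is true.
  So \Box (\Diamond r \lor r) is true at s3.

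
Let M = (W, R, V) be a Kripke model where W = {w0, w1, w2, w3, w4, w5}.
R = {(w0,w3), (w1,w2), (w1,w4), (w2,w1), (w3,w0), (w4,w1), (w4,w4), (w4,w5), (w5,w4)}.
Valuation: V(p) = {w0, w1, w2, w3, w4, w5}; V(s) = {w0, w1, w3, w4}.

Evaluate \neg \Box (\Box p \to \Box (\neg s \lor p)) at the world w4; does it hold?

At w4: \Box (\Box p \to \Box (\neg s \lor p)) is true, so \neg \Box (\Box p \to \Box (\neg s \lor p)) is false.
  At w4: \Box (\Box p \to \Box (\neg s \lor p)) requires \Box p \to \Box (\neg s \lor p) at every successor {w1, w4, w5}.
      At w1: \Box p is true, \Box (\neg s \lor p) is true, so \Box p \to \Box (\neg s \lor p) is true.
      At w4: \Box p is true, \Box (\neg s \lor p) is true, so \Box p \to \Box (\neg s \lor p) is true.
      At w5: \Box p is true, \Box (\neg s \lor p) is true, so \Box p \to \Box (\neg s \lor p) is true.
  So \Box (\Box p \to \Box (\neg s \lor p)) is true at w4.

No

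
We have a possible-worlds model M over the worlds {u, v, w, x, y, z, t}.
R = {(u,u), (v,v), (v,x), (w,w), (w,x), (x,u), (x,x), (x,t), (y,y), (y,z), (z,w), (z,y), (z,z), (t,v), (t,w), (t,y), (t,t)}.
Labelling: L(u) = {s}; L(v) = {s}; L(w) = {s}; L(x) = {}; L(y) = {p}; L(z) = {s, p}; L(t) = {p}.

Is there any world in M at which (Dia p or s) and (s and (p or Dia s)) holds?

Yes

Let φ = (Dia p or s) and (s and (p or Dia s)). Evaluate φ at each world:
  u (successors {u}): φ is true.
  v (successors {v, x}): φ is true.
  w (successors {w, x}): φ is true.
  x (successors {u, x, t}): φ is false.
  y (successors {y, z}): φ is false.
  z (successors {w, y, z}): φ is true.
  t (successors {v, w, y, t}): φ is false.
Detail at u (witness):
  At u: Dia p or s is true, s and (p or Dia s) is true, so (Dia p or s) and (s and (p or Dia s)) is true.
    At u: Dia p is false, s is true, so Dia p or s is true.
      At u: Dia p requires p at some successor in {u}.
        At u: p is false.
      So Dia p is false at u.
    At u: s is true, p or Dia s is true, so s and (p or Dia s) is true.
      At u: p is false, Dia s is true, so p or Dia s is true.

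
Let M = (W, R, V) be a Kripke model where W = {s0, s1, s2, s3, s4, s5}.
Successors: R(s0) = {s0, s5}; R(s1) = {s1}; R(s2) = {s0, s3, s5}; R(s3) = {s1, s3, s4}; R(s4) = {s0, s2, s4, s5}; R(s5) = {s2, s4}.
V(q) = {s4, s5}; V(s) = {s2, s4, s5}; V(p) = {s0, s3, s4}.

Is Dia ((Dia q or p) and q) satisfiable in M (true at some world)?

Recall that Dia ψ holds at a world iff ψ holds at some accessible world.
Let φ = Dia ((Dia q or p) and q). Evaluate φ at each world:
  s0 (successors {s0, s5}): φ is true.
  s1 (successors {s1}): φ is false.
  s2 (successors {s0, s3, s5}): φ is true.
  s3 (successors {s1, s3, s4}): φ is true.
  s4 (successors {s0, s2, s4, s5}): φ is true.
  s5 (successors {s2, s4}): φ is true.
Detail at s0 (witness):
  At s0: Dia ((Dia q or p) and q) requires (Dia q or p) and q at some successor in {s0, s5}.
    (Dia q or p) and q holds at s5, so Dia ((Dia q or p) and q) is true at s0.
      At s5: Dia q or p is true, q is true, so (Dia q or p) and q is true.

Yes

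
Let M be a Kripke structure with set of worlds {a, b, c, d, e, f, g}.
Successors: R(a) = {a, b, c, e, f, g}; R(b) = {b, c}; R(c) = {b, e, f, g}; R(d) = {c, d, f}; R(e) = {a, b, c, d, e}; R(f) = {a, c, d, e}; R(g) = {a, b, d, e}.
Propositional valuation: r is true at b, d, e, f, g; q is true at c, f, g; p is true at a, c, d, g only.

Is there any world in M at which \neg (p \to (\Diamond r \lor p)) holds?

Recall that \Diamond ψ holds at a world iff ψ holds at some accessible world.
Let φ = \neg (p \to (\Diamond r \lor p)). Evaluate φ at each world:
  a (successors {a, b, c, e, f, g}): φ is false.
  b (successors {b, c}): φ is false.
  c (successors {b, e, f, g}): φ is false.
  d (successors {c, d, f}): φ is false.
  e (successors {a, b, c, d, e}): φ is false.
  f (successors {a, c, d, e}): φ is false.
  g (successors {a, b, d, e}): φ is false.
For instance, at a:
  At a: p \to (\Diamond r \lor p) is true, so \neg (p \to (\Diamond r \lor p)) is false.
    At a: p is true, \Diamond r \lor p is true, so p \to (\Diamond r \lor p) is true.
      At a: \Diamond r is true, p is true, so \Diamond r \lor p is true.

No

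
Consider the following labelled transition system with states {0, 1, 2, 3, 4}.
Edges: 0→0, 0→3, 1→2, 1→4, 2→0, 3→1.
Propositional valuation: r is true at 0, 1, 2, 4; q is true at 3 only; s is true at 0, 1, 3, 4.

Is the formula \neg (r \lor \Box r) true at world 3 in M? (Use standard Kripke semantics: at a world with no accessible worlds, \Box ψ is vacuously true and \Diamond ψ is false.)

Recall that \Box ψ holds at a world iff ψ holds at every accessible world, and \Diamond ψ holds iff ψ holds at some accessible world.
At 3: r \lor \Box r is true, so \neg (r \lor \Box r) is false.
  At 3: r is false, \Box r is true, so r \lor \Box r is true.
    At 3: \Box r requires r at every successor {1}.
      At 1: r is true.
    So \Box r is true at 3.

No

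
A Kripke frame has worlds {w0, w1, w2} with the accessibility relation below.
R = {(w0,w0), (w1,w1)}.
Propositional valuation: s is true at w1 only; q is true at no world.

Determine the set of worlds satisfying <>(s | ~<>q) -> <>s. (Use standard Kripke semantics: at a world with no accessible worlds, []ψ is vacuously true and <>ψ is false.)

w1, w2

Let φ = <>(s | ~<>q) -> <>s. Evaluate φ at each world:
  w0 (successors {w0}): φ is false.
  w1 (successors {w1}): φ is true.
  w2 (successors ∅): φ is true.
For instance, at w1:
  At w1: <>(s | ~<>q) is true, <>s is true, so <>(s | ~<>q) -> <>s is true.
    At w1: <>(s | ~<>q) requires s | ~<>q at some successor in {w1}.
      s | ~<>q holds at w1, so <>(s | ~<>q) is true at w1.
    At w1: <>s requires s at some successor in {w1}.
      s holds at w1, so <>s is true at w1.
Satisfying worlds: {w1, w2}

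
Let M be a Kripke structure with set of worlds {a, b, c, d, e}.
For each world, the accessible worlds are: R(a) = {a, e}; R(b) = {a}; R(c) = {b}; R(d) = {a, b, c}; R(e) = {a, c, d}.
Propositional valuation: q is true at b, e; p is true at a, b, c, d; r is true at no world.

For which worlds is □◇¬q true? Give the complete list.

a, b, c

Let φ = □◇¬q. Evaluate φ at each world:
  a (successors {a, e}): φ is true.
  b (successors {a}): φ is true.
  c (successors {b}): φ is true.
  d (successors {a, b, c}): φ is false.
  e (successors {a, c, d}): φ is false.
For instance, at a:
  At a: □◇¬q requires ◇¬q at every successor {a, e}.
      At a: ◇¬q requires ¬q at some successor in {a, e}.
        ¬q holds at a, so ◇¬q is true at a.
      At e: ◇¬q requires ¬q at some successor in {a, c, d}.
        ¬q holds at a, so ◇¬q is true at e.
  So □◇¬q is true at a.
Satisfying worlds: {a, b, c}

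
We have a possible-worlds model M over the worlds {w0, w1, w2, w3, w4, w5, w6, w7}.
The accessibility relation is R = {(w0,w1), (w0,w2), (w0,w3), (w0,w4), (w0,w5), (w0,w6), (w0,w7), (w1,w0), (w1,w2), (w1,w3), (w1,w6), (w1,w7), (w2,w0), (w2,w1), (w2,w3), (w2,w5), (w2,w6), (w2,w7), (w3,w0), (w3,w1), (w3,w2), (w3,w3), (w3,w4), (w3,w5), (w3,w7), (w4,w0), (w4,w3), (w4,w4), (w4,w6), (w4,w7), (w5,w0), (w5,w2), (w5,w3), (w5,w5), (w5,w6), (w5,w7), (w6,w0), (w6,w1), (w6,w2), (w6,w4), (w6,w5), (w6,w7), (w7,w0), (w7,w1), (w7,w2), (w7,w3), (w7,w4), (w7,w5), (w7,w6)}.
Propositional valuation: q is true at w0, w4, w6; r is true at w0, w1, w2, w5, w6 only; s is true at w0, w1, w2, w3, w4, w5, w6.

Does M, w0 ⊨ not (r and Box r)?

Yes

Recall that Box ψ holds at a world iff ψ holds at every accessible world, and Dia ψ holds iff ψ holds at some accessible world.
At w0: r and Box r is false, so not (r and Box r) is true.
  At w0: r is true, Box r is false, so r and Box r is false.
    At w0: Box r requires r at every successor {w1, w2, w3, w4, w5, w6, w7}.
      r fails at w3, so Box r is false at w0.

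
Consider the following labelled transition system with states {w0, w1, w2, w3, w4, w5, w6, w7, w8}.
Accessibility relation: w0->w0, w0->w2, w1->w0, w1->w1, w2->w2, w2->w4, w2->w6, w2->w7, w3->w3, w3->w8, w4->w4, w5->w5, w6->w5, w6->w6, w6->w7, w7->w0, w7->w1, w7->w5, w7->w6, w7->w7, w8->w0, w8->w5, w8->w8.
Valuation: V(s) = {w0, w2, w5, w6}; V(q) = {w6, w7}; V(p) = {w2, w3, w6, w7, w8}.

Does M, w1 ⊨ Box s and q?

No

At w1: Box s is false, q is false, so Box s and q is false.
  At w1: Box s requires s at every successor {w0, w1}.
    s fails at w1, so Box s is false at w1.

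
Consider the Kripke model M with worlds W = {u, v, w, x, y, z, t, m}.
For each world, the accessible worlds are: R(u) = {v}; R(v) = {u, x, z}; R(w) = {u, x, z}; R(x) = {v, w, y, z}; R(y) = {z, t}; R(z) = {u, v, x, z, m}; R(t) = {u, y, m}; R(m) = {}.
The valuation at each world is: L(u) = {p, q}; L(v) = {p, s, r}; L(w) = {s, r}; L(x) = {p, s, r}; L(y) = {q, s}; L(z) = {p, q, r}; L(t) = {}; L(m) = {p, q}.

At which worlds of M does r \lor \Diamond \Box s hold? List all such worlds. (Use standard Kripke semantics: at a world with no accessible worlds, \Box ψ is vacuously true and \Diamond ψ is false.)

v, w, x, z, t

Recall that \Box ψ holds at a world iff ψ holds at every accessible world, and \Diamond ψ holds iff ψ holds at some accessible world.
Let φ = r \lor \Diamond \Box s. Evaluate φ at each world:
  u (successors {v}): φ is false.
  v (successors {u, x, z}): φ is true.
  w (successors {u, x, z}): φ is true.
  x (successors {v, w, y, z}): φ is true.
  y (successors {z, t}): φ is false.
  z (successors {u, v, x, z, m}): φ is true.
  t (successors {u, y, m}): φ is true.
  m (successors ∅): φ is false.
For instance, at z:
  At z: r is true, \Diamond \Box s is true, so r \lor \Diamond \Box s is true.
    At z: \Diamond \Box s requires \Box s at some successor in {u, v, x, z, m}.
      \Box s holds at u, so \Diamond \Box s is true at z.
Satisfying worlds: {v, w, x, z, t}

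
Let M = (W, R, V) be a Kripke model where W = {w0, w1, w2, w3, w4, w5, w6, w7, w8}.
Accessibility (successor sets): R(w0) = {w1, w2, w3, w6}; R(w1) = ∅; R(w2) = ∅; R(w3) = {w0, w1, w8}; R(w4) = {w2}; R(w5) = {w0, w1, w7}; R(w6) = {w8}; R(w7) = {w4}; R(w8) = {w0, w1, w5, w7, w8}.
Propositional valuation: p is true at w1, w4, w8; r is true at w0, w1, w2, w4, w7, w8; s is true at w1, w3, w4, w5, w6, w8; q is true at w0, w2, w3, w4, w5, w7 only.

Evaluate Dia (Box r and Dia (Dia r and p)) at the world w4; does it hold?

At w4: Dia (Box r and Dia (Dia r and p)) requires Box r and Dia (Dia r and p) at some successor in {w2}.
  At w2: Box r and Dia (Dia r and p) is false.
So Dia (Box r and Dia (Dia r and p)) is false at w4.

No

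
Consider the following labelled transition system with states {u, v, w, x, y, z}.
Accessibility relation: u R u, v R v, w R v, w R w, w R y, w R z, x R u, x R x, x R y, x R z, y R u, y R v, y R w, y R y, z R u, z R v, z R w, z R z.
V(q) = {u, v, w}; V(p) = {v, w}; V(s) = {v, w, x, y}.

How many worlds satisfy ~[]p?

5

Let φ = ~[]p. Evaluate φ at each world:
  u (successors {u}): φ is true.
  v (successors {v}): φ is false.
  w (successors {v, w, y, z}): φ is true.
  x (successors {u, x, y, z}): φ is true.
  y (successors {u, v, w, y}): φ is true.
  z (successors {u, v, w, z}): φ is true.
For instance, at y:
  At y: []p is false, so ~[]p is true.
    At y: []p requires p at every successor {u, v, w, y}.
      p fails at u, so []p is false at y.
Satisfying worlds: {u, w, x, y, z}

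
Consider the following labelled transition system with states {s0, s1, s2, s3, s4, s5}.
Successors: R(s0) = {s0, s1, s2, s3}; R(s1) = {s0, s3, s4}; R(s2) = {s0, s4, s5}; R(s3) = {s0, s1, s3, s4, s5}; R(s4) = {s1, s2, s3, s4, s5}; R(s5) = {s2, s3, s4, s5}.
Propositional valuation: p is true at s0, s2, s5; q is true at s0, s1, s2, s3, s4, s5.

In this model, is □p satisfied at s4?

Recall that □ψ holds at a world iff ψ holds at every accessible world, and ◇ψ holds iff ψ holds at some accessible world.
At s4: □p requires p at every successor {s1, s2, s3, s4, s5}.
  p fails at s1, so □p is false at s4.

No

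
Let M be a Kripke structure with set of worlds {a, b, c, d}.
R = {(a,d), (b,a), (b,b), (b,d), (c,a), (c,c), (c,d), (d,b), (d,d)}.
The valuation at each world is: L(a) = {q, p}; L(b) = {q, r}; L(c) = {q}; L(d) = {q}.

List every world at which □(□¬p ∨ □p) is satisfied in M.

Recall that □ψ holds at a world iff ψ holds at every accessible world, and ◇ψ holds iff ψ holds at some accessible world.
Let φ = □(□¬p ∨ □p). Evaluate φ at each world:
  a (successors {d}): φ is true.
  b (successors {a, b, d}): φ is false.
  c (successors {a, c, d}): φ is false.
  d (successors {b, d}): φ is false.
For instance, at b:
  At b: □(□¬p ∨ □p) requires □¬p ∨ □p at every successor {a, b, d}.
    □¬p ∨ □p fails at b, so □(□¬p ∨ □p) is false at b.
      At b: □¬p is false, □p is false, so □¬p ∨ □p is false.
Satisfying worlds: {a}

a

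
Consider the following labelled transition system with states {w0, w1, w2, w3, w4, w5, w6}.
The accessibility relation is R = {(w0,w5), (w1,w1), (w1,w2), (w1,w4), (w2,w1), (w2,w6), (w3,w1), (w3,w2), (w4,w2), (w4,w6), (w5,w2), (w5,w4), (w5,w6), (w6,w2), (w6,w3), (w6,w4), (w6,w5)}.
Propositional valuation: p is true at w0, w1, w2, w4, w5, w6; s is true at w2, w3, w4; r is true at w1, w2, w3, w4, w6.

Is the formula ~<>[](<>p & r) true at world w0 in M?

At w0: <>[](<>p & r) is true, so ~<>[](<>p & r) is false.
  At w0: <>[](<>p & r) requires [](<>p & r) at some successor in {w5}.
    [](<>p & r) holds at w5, so <>[](<>p & r) is true at w0.
      At w5: [](<>p & r) requires <>p & r at every successor {w2, w4, w6}.
        At w2: <>p & r is true.
        At w4: <>p & r is true.
        At w6: <>p & r is true.
      So [](<>p & r) is true at w5.

No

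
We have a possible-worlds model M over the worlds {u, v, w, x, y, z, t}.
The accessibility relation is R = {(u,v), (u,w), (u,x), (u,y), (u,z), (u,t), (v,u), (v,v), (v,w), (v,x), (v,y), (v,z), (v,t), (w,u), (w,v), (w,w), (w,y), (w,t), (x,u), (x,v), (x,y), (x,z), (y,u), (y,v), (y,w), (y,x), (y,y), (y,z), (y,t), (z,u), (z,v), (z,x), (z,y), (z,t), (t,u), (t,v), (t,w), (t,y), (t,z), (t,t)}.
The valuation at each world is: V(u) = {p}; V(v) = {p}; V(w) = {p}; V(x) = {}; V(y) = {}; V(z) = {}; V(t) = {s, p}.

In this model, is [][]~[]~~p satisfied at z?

At z: [][]~[]~~p requires []~[]~~p at every successor {u, v, x, y, t}.
  At u: []~[]~~p is true.
  At v: []~[]~~p is true.
  At x: []~[]~~p is true.
  At y: []~[]~~p is true.
  At t: []~[]~~p is true.
So [][]~[]~~p is true at z.

Yes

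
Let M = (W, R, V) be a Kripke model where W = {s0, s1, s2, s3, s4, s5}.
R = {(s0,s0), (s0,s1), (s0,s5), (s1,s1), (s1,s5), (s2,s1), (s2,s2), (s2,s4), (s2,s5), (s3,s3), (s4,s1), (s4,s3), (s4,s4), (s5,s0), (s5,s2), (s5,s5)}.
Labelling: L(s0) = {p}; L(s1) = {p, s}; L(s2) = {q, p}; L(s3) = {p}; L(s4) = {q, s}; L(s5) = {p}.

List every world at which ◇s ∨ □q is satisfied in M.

Let φ = ◇s ∨ □q. Evaluate φ at each world:
  s0 (successors {s0, s1, s5}): φ is true.
  s1 (successors {s1, s5}): φ is true.
  s2 (successors {s1, s2, s4, s5}): φ is true.
  s3 (successors {s3}): φ is false.
  s4 (successors {s1, s3, s4}): φ is true.
  s5 (successors {s0, s2, s5}): φ is false.
For instance, at s4:
  At s4: ◇s is true, □q is false, so ◇s ∨ □q is true.
    At s4: ◇s requires s at some successor in {s1, s3, s4}.
      s holds at s1, so ◇s is true at s4.
    At s4: □q requires q at every successor {s1, s3, s4}.
      q fails at s1, so □q is false at s4.
Satisfying worlds: {s0, s1, s2, s4}

s0, s1, s2, s4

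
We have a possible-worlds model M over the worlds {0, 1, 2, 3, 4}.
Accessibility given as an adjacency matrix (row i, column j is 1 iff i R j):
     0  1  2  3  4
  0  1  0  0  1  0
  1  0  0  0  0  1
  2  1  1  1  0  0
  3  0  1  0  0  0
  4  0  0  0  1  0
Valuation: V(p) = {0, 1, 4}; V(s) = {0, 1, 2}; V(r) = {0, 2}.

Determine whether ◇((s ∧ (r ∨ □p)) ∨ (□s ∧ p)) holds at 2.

At 2: ◇((s ∧ (r ∨ □p)) ∨ (□s ∧ p)) requires (s ∧ (r ∨ □p)) ∨ (□s ∧ p) at some successor in {0, 1, 2}.
  (s ∧ (r ∨ □p)) ∨ (□s ∧ p) holds at 0, so ◇((s ∧ (r ∨ □p)) ∨ (□s ∧ p)) is true at 2.
    At 0: s ∧ (r ∨ □p) is true, □s ∧ p is false, so (s ∧ (r ∨ □p)) ∨ (□s ∧ p) is true.
      At 0: s is true, r ∨ □p is true, so s ∧ (r ∨ □p) is true.
      At 0: □s is false, p is true, so □s ∧ p is false.

Yes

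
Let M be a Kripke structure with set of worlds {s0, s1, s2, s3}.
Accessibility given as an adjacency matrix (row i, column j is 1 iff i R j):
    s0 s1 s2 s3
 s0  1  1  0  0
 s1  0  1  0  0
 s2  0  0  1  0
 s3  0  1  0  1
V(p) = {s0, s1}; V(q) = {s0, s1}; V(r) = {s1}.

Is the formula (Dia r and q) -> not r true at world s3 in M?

Yes

At s3: Dia r and q is false, not r is true, so (Dia r and q) -> not r is true.
  At s3: Dia r is true, q is false, so Dia r and q is false.
    At s3: Dia r requires r at some successor in {s1, s3}.
      r holds at s1, so Dia r is true at s3.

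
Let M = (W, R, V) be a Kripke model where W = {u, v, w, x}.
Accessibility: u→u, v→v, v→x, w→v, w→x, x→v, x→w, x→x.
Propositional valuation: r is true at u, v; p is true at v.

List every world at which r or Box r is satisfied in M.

u, v

Let φ = r or Box r. Evaluate φ at each world:
  u (successors {u}): φ is true.
  v (successors {v, x}): φ is true.
  w (successors {v, x}): φ is false.
  x (successors {v, w, x}): φ is false.
For instance, at x:
  At x: r is false, Box r is false, so r or Box r is false.
    At x: Box r requires r at every successor {v, w, x}.
      r fails at w, so Box r is false at x.
Satisfying worlds: {u, v}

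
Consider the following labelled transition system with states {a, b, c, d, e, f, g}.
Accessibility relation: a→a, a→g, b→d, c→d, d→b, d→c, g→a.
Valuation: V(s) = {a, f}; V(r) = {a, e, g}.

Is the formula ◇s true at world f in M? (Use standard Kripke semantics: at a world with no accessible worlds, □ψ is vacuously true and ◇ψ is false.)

No

At f: no accessible worlds, so ◇s is false.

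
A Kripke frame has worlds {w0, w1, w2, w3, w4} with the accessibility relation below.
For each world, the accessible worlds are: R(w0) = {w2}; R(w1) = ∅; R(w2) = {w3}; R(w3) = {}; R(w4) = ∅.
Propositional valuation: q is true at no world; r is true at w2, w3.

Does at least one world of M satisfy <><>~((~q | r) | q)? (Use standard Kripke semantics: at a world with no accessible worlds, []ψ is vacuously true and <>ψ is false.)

Let φ = <><>~((~q | r) | q). Evaluate φ at each world:
  w0 (successors {w2}): φ is false.
  w1 (successors ∅): φ is false.
  w2 (successors {w3}): φ is false.
  w3 (successors ∅): φ is false.
  w4 (successors ∅): φ is false.
For instance, at w2:
  At w2: <><>~((~q | r) | q) requires <>~((~q | r) | q) at some successor in {w3}.
    At w3: <>~((~q | r) | q) is false.
  So <><>~((~q | r) | q) is false at w2.

No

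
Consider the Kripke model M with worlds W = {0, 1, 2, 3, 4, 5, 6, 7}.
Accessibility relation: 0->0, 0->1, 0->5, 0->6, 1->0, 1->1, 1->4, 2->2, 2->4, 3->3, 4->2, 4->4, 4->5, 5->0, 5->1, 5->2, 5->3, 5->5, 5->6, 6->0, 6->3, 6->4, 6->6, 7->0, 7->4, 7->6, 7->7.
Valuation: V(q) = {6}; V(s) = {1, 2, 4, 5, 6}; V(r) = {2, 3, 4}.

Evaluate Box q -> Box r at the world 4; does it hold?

At 4: Box q is false, Box r is false, so Box q -> Box r is true.
  At 4: Box q requires q at every successor {2, 4, 5}.
    q fails at 2, so Box q is false at 4.
  At 4: Box r requires r at every successor {2, 4, 5}.
    r fails at 5, so Box r is false at 4.

Yes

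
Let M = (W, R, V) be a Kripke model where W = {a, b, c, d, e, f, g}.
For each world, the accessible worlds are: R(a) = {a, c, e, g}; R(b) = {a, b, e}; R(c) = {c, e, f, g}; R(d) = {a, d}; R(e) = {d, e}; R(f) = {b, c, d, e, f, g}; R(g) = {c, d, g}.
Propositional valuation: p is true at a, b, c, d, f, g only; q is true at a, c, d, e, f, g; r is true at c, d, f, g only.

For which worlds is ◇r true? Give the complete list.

a, c, d, e, f, g

Recall that ◇ψ holds at a world iff ψ holds at some accessible world.
Let φ = ◇r. Evaluate φ at each world:
  a (successors {a, c, e, g}): φ is true.
  b (successors {a, b, e}): φ is false.
  c (successors {c, e, f, g}): φ is true.
  d (successors {a, d}): φ is true.
  e (successors {d, e}): φ is true.
  f (successors {b, c, d, e, f, g}): φ is true.
  g (successors {c, d, g}): φ is true.
For instance, at g:
  At g: ◇r requires r at some successor in {c, d, g}.
    r holds at c, so ◇r is true at g.
Satisfying worlds: {a, c, d, e, f, g}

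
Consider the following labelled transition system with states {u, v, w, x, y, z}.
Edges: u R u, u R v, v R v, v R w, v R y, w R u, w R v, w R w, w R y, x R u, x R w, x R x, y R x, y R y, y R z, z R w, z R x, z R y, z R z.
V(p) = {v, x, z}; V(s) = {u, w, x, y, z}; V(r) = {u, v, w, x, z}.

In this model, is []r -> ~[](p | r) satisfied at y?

Yes

At y: []r is false, ~[](p | r) is true, so []r -> ~[](p | r) is true.
  At y: []r requires r at every successor {x, y, z}.
    r fails at y, so []r is false at y.
  At y: [](p | r) is false, so ~[](p | r) is true.
    At y: [](p | r) requires p | r at every successor {x, y, z}.
      p | r fails at y, so [](p | r) is false at y.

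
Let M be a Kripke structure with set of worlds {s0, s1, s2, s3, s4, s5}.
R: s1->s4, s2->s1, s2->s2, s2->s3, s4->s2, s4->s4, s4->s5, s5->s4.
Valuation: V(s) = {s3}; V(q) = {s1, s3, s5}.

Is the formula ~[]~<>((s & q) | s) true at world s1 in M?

No

At s1: []~<>((s & q) | s) is true, so ~[]~<>((s & q) | s) is false.
  At s1: []~<>((s & q) | s) requires ~<>((s & q) | s) at every successor {s4}.
      At s4: <>((s & q) | s) is false, so ~<>((s & q) | s) is true.
  So []~<>((s & q) | s) is true at s1.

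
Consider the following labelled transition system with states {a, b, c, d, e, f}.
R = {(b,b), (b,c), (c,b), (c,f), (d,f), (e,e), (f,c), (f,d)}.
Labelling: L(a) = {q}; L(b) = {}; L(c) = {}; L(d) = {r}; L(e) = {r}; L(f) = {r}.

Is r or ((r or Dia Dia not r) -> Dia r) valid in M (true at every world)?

No

Let φ = r or ((r or Dia Dia not r) -> Dia r). Evaluate φ at each world:
  a (successors ∅): φ is true.
  b (successors {b, c}): φ is false.
  c (successors {b, f}): φ is true.
  d (successors {f}): φ is true.
  e (successors {e}): φ is true.
  f (successors {c, d}): φ is true.
Detail at b (counterexample):
  At b: r is false, (r or Dia Dia not r) -> Dia r is false, so r or ((r or Dia Dia not r) -> Dia r) is false.
    At b: r or Dia Dia not r is true, Dia r is false, so (r or Dia Dia not r) -> Dia r is false.
      At b: r is false, Dia Dia not r is true, so r or Dia Dia not r is true.
      At b: Dia r requires r at some successor in {b, c}.
        At b: r is false.
        At c: r is false.
      So Dia r is false at b.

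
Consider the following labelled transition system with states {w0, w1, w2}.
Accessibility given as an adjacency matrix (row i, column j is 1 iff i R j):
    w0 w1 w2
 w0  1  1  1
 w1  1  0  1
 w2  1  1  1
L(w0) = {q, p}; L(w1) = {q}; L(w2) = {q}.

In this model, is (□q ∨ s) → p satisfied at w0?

Yes

Recall that □ψ holds at a world iff ψ holds at every accessible world, and ◇ψ holds iff ψ holds at some accessible world.
At w0: □q ∨ s is true, p is true, so (□q ∨ s) → p is true.
  At w0: □q is true, s is false, so □q ∨ s is true.
    At w0: □q requires q at every successor {w0, w1, w2}.
      At w0: q is true.
      At w1: q is true.
      At w2: q is true.
    So □q is true at w0.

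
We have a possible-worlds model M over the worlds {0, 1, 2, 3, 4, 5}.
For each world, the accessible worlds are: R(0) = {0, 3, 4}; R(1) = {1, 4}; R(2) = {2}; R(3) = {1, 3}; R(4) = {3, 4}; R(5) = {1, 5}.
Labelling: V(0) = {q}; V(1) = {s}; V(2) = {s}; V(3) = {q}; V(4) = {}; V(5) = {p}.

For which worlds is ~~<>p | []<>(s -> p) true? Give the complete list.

Recall that []ψ holds at a world iff ψ holds at every accessible world, and <>ψ holds iff ψ holds at some accessible world.
Let φ = ~~<>p | []<>(s -> p). Evaluate φ at each world:
  0 (successors {0, 3, 4}): φ is true.
  1 (successors {1, 4}): φ is true.
  2 (successors {2}): φ is false.
  3 (successors {1, 3}): φ is true.
  4 (successors {3, 4}): φ is true.
  5 (successors {1, 5}): φ is true.
For instance, at 5:
  At 5: ~~<>p is true, []<>(s -> p) is true, so ~~<>p | []<>(s -> p) is true.
    At 5: ~<>p is false, so ~~<>p is true.
      At 5: <>p is true, so ~<>p is false.
    At 5: []<>(s -> p) requires <>(s -> p) at every successor {1, 5}.
      At 1: <>(s -> p) is true.
      At 5: <>(s -> p) is true.
    So []<>(s -> p) is true at 5.
Satisfying worlds: {0, 1, 3, 4, 5}

0, 1, 3, 4, 5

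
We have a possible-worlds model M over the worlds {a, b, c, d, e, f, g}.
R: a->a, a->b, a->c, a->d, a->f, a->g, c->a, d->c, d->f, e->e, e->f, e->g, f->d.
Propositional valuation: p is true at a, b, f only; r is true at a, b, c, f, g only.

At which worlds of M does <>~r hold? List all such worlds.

Let φ = <>~r. Evaluate φ at each world:
  a (successors {a, b, c, d, f, g}): φ is true.
  b (successors ∅): φ is false.
  c (successors {a}): φ is false.
  d (successors {c, f}): φ is false.
  e (successors {e, f, g}): φ is true.
  f (successors {d}): φ is true.
  g (successors ∅): φ is false.
For instance, at e:
  At e: <>~r requires ~r at some successor in {e, f, g}.
    ~r holds at e, so <>~r is true at e.
Satisfying worlds: {a, e, f}

a, e, f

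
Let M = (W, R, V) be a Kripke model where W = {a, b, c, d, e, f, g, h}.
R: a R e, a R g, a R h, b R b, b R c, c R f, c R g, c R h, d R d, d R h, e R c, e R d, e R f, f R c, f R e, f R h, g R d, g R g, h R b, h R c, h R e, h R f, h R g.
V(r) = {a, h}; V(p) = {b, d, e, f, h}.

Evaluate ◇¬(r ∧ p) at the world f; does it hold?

Yes

Recall that ◇ψ holds at a world iff ψ holds at some accessible world.
At f: ◇¬(r ∧ p) requires ¬(r ∧ p) at some successor in {c, e, h}.
  ¬(r ∧ p) holds at c, so ◇¬(r ∧ p) is true at f.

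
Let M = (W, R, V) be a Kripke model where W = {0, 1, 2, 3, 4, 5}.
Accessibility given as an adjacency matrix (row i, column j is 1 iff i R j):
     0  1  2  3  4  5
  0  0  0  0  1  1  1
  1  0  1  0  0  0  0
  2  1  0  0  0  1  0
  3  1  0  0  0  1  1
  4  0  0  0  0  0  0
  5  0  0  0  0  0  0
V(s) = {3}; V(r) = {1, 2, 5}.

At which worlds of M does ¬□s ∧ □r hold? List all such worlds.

Recall that □ψ holds at a world iff ψ holds at every accessible world, and ◇ψ holds iff ψ holds at some accessible world.
Let φ = ¬□s ∧ □r. Evaluate φ at each world:
  0 (successors {3, 4, 5}): φ is false.
  1 (successors {1}): φ is true.
  2 (successors {0, 4}): φ is false.
  3 (successors {0, 4, 5}): φ is false.
  4 (successors ∅): φ is false.
  5 (successors ∅): φ is false.
For instance, at 2:
  At 2: ¬□s is true, □r is false, so ¬□s ∧ □r is false.
    At 2: □s is false, so ¬□s is true.
      At 2: □s requires s at every successor {0, 4}.
        s fails at 0, so □s is false at 2.
    At 2: □r requires r at every successor {0, 4}.
      r fails at 0, so □r is false at 2.
Satisfying worlds: {1}

1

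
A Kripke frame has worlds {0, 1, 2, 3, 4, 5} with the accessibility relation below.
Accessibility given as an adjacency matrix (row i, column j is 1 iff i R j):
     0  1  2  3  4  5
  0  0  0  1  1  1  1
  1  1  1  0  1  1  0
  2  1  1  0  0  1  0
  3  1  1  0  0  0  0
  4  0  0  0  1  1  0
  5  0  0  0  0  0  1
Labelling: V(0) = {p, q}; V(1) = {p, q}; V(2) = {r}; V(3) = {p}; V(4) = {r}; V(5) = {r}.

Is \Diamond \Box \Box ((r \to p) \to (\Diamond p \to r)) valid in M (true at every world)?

No

Let φ = \Diamond \Box \Box ((r \to p) \to (\Diamond p \to r)). Evaluate φ at each world:
  0 (successors {2, 3, 4, 5}): φ is true.
  1 (successors {0, 1, 3, 4}): φ is false.
  2 (successors {0, 1, 4}): φ is false.
  3 (successors {0, 1}): φ is false.
  4 (successors {3, 4}): φ is false.
  5 (successors {5}): φ is true.
Detail at 1 (counterexample):
  At 1: \Diamond \Box \Box ((r \to p) \to (\Diamond p \to r)) requires \Box \Box ((r \to p) \to (\Diamond p \to r)) at some successor in {0, 1, 3, 4}.
    At 0: \Box \Box ((r \to p) \to (\Diamond p \to r)) is false.
    At 1: \Box \Box ((r \to p) \to (\Diamond p \to r)) is false.
    At 3: \Box \Box ((r \to p) \to (\Diamond p \to r)) is false.
    At 4: \Box \Box ((r \to p) \to (\Diamond p \to r)) is false.
  So \Diamond \Box \Box ((r \to p) \to (\Diamond p \to r)) is false at 1.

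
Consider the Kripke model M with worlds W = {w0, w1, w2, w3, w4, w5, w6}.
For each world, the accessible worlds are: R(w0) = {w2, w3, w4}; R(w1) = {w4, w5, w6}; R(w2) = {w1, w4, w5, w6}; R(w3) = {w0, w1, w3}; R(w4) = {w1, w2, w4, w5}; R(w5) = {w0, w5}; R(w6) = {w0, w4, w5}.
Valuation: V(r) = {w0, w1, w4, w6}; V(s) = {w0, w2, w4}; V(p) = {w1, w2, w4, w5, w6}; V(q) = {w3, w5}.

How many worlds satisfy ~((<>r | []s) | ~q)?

0

Recall that []ψ holds at a world iff ψ holds at every accessible world, and <>ψ holds iff ψ holds at some accessible world.
Let φ = ~((<>r | []s) | ~q). Evaluate φ at each world:
  w0 (successors {w2, w3, w4}): φ is false.
  w1 (successors {w4, w5, w6}): φ is false.
  w2 (successors {w1, w4, w5, w6}): φ is false.
  w3 (successors {w0, w1, w3}): φ is false.
  w4 (successors {w1, w2, w4, w5}): φ is false.
  w5 (successors {w0, w5}): φ is false.
  w6 (successors {w0, w4, w5}): φ is false.
For instance, at w5:
  At w5: (<>r | []s) | ~q is true, so ~((<>r | []s) | ~q) is false.
    At w5: <>r | []s is true, ~q is false, so (<>r | []s) | ~q is true.
      At w5: <>r is true, []s is false, so <>r | []s is true.
Satisfying worlds: none.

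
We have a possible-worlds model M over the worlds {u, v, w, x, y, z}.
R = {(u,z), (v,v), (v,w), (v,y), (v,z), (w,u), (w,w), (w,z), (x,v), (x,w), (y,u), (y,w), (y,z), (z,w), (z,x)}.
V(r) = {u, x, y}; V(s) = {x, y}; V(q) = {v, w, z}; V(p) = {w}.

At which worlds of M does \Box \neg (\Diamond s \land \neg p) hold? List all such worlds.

z

Let φ = \Box \neg (\Diamond s \land \neg p). Evaluate φ at each world:
  u (successors {z}): φ is false.
  v (successors {v, w, y, z}): φ is false.
  w (successors {u, w, z}): φ is false.
  x (successors {v, w}): φ is false.
  y (successors {u, w, z}): φ is false.
  z (successors {w, x}): φ is true.
For instance, at w:
  At w: \Box \neg (\Diamond s \land \neg p) requires \neg (\Diamond s \land \neg p) at every successor {u, w, z}.
    \neg (\Diamond s \land \neg p) fails at z, so \Box \neg (\Diamond s \land \neg p) is false at w.
      At z: \Diamond s \land \neg p is true, so \neg (\Diamond s \land \neg p) is false.
Satisfying worlds: {z}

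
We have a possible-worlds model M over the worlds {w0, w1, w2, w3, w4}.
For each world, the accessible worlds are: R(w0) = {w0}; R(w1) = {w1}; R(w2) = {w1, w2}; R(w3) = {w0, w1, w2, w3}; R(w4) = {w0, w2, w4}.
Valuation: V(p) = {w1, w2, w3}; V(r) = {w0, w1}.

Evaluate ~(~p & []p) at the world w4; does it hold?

Yes

Recall that []ψ holds at a world iff ψ holds at every accessible world, and <>ψ holds iff ψ holds at some accessible world.
At w4: ~p & []p is false, so ~(~p & []p) is true.
  At w4: ~p is true, []p is false, so ~p & []p is false.
    At w4: []p requires p at every successor {w0, w2, w4}.
      p fails at w0, so []p is false at w4.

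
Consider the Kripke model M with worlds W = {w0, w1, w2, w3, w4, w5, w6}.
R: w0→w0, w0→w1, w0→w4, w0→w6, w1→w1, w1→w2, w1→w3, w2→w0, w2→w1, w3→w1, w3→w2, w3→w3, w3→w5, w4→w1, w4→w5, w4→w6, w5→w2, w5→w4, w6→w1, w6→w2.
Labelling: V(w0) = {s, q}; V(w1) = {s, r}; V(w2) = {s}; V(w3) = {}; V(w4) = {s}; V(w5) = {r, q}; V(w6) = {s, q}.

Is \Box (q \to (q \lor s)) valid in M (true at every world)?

Let φ = \Box (q \to (q \lor s)). Evaluate φ at each world:
  w0 (successors {w0, w1, w4, w6}): φ is true.
  w1 (successors {w1, w2, w3}): φ is true.
  w2 (successors {w0, w1}): φ is true.
  w3 (successors {w1, w2, w3, w5}): φ is true.
  w4 (successors {w1, w5, w6}): φ is true.
  w5 (successors {w2, w4}): φ is true.
  w6 (successors {w1, w2}): φ is true.
For instance, at w1:
  At w1: \Box (q \to (q \lor s)) requires q \to (q \lor s) at every successor {w1, w2, w3}.
    At w1: q \to (q \lor s) is true.
    At w2: q \to (q \lor s) is true.
    At w3: q \to (q \lor s) is true.
  So \Box (q \to (q \lor s)) is true at w1.

Yes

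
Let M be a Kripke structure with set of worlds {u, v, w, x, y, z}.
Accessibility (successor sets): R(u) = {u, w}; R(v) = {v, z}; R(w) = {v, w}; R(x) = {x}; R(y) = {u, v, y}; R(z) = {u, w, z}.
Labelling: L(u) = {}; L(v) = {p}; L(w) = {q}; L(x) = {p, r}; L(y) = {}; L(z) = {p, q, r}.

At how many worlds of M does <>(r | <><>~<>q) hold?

Let φ = <>(r | <><>~<>q). Evaluate φ at each world:
  u (successors {u, w}): φ is false.
  v (successors {v, z}): φ is true.
  w (successors {v, w}): φ is false.
  x (successors {x}): φ is true.
  y (successors {u, v, y}): φ is true.
  z (successors {u, w, z}): φ is true.
For instance, at u:
  At u: <>(r | <><>~<>q) requires r | <><>~<>q at some successor in {u, w}.
    At u: r | <><>~<>q is false.
    At w: r | <><>~<>q is false.
  So <>(r | <><>~<>q) is false at u.
Satisfying worlds: {v, x, y, z}

4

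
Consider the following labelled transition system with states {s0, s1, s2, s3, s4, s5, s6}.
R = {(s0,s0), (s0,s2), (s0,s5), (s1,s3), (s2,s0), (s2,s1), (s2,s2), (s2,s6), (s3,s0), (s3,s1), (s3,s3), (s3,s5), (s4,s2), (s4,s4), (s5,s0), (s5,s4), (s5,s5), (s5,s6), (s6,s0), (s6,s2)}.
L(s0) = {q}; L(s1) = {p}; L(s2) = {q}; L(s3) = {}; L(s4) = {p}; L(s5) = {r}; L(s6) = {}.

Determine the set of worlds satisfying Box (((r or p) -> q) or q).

s1, s6

Recall that Box ψ holds at a world iff ψ holds at every accessible world, and Dia ψ holds iff ψ holds at some accessible world.
Let φ = Box (((r or p) -> q) or q). Evaluate φ at each world:
  s0 (successors {s0, s2, s5}): φ is false.
  s1 (successors {s3}): φ is true.
  s2 (successors {s0, s1, s2, s6}): φ is false.
  s3 (successors {s0, s1, s3, s5}): φ is false.
  s4 (successors {s2, s4}): φ is false.
  s5 (successors {s0, s4, s5, s6}): φ is false.
  s6 (successors {s0, s2}): φ is true.
For instance, at s0:
  At s0: Box (((r or p) -> q) or q) requires ((r or p) -> q) or q at every successor {s0, s2, s5}.
    ((r or p) -> q) or q fails at s5, so Box (((r or p) -> q) or q) is false at s0.
Satisfying worlds: {s1, s6}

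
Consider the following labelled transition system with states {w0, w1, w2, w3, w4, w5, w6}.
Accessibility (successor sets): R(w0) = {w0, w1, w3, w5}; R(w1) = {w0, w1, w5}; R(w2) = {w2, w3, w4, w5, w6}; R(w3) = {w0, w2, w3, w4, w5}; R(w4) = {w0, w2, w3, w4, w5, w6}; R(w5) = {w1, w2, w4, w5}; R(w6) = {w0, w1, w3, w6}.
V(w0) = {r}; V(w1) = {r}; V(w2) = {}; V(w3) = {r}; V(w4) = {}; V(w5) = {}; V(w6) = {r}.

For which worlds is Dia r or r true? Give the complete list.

Let φ = Dia r or r. Evaluate φ at each world:
  w0 (successors {w0, w1, w3, w5}): φ is true.
  w1 (successors {w0, w1, w5}): φ is true.
  w2 (successors {w2, w3, w4, w5, w6}): φ is true.
  w3 (successors {w0, w2, w3, w4, w5}): φ is true.
  w4 (successors {w0, w2, w3, w4, w5, w6}): φ is true.
  w5 (successors {w1, w2, w4, w5}): φ is true.
  w6 (successors {w0, w1, w3, w6}): φ is true.
For instance, at w3:
  At w3: Dia r is true, r is true, so Dia r or r is true.
    At w3: Dia r requires r at some successor in {w0, w2, w3, w4, w5}.
      r holds at w0, so Dia r is true at w3.
Satisfying worlds: {w0, w1, w2, w3, w4, w5, w6}

w0, w1, w2, w3, w4, w5, w6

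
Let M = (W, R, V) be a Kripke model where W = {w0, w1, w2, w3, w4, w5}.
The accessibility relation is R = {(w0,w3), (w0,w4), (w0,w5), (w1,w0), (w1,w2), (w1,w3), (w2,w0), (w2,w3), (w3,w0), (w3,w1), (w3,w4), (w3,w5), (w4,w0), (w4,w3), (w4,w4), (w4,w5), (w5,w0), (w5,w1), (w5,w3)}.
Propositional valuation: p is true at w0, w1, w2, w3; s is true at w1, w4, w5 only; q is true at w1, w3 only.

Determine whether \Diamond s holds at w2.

No

At w2: \Diamond s requires s at some successor in {w0, w3}.
  At w0: s is false.
  At w3: s is false.
So \Diamond s is false at w2.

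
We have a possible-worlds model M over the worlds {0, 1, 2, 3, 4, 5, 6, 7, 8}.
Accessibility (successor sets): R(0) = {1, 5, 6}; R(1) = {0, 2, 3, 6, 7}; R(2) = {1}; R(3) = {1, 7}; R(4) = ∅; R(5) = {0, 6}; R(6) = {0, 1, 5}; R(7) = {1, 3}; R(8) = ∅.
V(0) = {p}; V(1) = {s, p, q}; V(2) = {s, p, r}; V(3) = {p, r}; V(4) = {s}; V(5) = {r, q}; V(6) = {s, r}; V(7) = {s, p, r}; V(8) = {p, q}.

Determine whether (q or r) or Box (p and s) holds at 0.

No

At 0: q or r is false, Box (p and s) is false, so (q or r) or Box (p and s) is false.
  At 0: Box (p and s) requires p and s at every successor {1, 5, 6}.
    p and s fails at 5, so Box (p and s) is false at 0.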